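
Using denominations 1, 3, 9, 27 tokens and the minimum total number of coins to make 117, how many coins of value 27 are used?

4

117 − 4×27→9 − 1×9→0
Count of 27: 4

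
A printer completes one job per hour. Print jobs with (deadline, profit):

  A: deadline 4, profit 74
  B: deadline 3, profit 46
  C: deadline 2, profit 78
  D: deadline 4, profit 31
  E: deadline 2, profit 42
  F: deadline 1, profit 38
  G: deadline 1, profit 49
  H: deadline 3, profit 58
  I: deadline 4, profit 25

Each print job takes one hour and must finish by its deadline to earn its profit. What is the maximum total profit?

259

By profit: C(d2,78), A(d4,74), H(d3,58), G(d1,49), B(d3,46), E(d2,42), F(d1,38), D(d4,31), I(d4,25)
C→slot 2; A→slot 4; H→slot 3; G→slot 1; B skipped; E skipped; F skipped; D skipped; I skipped.
Profit = 49 + 78 + 58 + 74 = 259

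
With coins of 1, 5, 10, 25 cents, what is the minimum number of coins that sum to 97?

97 = 3×25 + 2×10 + 2×1
Total coins = 3 + 2 + 2 = 7

7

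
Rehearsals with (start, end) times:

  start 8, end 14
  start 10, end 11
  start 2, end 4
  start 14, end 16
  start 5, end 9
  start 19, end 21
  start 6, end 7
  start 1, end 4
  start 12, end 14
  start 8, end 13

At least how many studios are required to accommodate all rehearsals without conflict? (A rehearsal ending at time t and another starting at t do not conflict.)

Events (time:±→running): 1:+→1 2:+→2 4:-→1 4:-→0 5:+→1 6:+→2 7:-→1 8:+→2 8:+→3 … peak 3.

3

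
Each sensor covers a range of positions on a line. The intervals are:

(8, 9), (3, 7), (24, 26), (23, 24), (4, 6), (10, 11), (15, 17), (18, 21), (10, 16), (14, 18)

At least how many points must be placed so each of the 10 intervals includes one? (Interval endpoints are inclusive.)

6

Process intervals by earliest right end; each time one isn't hit yet, stab at its right endpoint.
By right end: [4,6]  [3,7]  [8,9]  [10,11]  [10,16]  [15,17]  [14,18]  [18,21]  [23,24]  [24,26]
[4,6] uncovered → point at 6; [8,9] uncovered → point at 9; [10,11] uncovered → point at 11; [15,17] uncovered → point at 17; [18,21] uncovered → point at 21; [23,24] uncovered → point at 24.
Points: 6, 9, 11, 17, 21, 24 (6 total).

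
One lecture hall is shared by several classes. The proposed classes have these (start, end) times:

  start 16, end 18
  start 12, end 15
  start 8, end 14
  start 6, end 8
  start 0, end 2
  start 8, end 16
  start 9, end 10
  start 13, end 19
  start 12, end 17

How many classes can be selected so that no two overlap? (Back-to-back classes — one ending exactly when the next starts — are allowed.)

By end time: (0,2), (6,8), (9,10), (8,14), (12,15), (8,16), (12,17), (16,18), (13,19).
Pick (0,2); next start ≥ 2 → (6,8); next start ≥ 8 → (9,10); next start ≥ 10 → (12,15); next start ≥ 15 → (16,18).
Selected 5 classes.

5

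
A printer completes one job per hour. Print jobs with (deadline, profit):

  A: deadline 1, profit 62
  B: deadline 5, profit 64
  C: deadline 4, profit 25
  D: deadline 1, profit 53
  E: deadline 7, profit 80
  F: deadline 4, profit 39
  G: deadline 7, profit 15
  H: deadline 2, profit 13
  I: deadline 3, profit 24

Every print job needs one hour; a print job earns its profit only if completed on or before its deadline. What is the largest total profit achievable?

Profit order: E=80 B=64 A=62 D=53 F=39 C=25 I=24 G=15 H=13
Assign: E→slot 7, B→slot 5, A→slot 1, D skipped, F→slot 4, C→slot 3, I→slot 2, G→slot 6, H skipped.
Slots: [1:A] [2:I] [3:C] [4:F] [5:B] [6:G] [7:E]
Profit = 62 + 24 + 25 + 39 + 64 + 15 + 80 = 309

309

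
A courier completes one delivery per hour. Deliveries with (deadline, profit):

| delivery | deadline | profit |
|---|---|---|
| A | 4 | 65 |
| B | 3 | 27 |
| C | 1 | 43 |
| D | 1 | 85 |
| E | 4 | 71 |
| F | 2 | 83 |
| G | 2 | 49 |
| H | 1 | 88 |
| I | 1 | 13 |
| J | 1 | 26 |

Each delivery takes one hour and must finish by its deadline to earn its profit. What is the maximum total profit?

Sort by profit descending; place each in the latest free slot ≤ its deadline.
By profit: H(d1,88), D(d1,85), F(d2,83), E(d4,71), A(d4,65), G(d2,49), C(d1,43), B(d3,27), J(d1,26), I(d1,13)
H→slot 1; D skipped; F→slot 2; E→slot 4; A→slot 3; G skipped; C skipped; B skipped; J skipped; I skipped.
Profit = 88 + 83 + 65 + 71 = 307

307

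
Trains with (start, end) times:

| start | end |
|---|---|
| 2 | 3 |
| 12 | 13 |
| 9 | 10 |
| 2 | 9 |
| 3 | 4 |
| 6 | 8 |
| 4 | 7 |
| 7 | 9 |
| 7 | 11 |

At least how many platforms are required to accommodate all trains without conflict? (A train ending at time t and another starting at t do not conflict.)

4

Count concurrent intervals with a sweep; the peak is the room count.
Events (time:±→running): 2:+→1 2:+→2 3:-→1 3:+→2 4:-→1 4:+→2 6:+→3 7:-→2 7:+→3 7:+→4 … peak 4.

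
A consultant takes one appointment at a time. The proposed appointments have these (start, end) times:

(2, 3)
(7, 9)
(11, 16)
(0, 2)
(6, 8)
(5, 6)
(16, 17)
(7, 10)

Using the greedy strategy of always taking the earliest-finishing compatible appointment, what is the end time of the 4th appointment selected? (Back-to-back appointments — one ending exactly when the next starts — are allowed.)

Sorted by end: (0,2)  (2,3)  (5,6)  (6,8)  (7,9)  (7,10)  (11,16)  (16,17)
take (0,2); take (2,3); take (5,6); take (6,8); take (11,16); take (16,17).
Selected: (0,2) (2,3) (5,6) (6,8) (11,16) (16,17)

8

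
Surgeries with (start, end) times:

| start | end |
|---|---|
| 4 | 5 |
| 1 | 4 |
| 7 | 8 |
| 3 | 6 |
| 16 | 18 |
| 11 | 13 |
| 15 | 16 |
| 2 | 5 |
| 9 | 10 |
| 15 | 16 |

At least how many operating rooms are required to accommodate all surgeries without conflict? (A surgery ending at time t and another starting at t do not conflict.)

3

starts: [1, 2, 3, 4, 7, 9, 11, 15, 15, 16]
ends:   [4, 5, 5, 6, 8, 10, 13, 16, 16, 18]
s1→1 s2→2 s3→3  — peak 3.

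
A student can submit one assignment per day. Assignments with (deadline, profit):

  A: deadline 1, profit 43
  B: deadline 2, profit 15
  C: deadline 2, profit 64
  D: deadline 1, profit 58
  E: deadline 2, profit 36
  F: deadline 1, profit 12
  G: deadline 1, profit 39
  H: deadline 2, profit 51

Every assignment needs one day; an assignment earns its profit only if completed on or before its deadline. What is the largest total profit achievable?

Take jobs in profit order; each goes to the latest open slot no later than its deadline.
Profit order: C=64 D=58 H=51 A=43 G=39 E=36 B=15 F=12
Assign: C→slot 2, D→slot 1, H skipped, A skipped, G skipped, E skipped, B skipped, F skipped.
Slots: [1:D] [2:C]
Profit = 58 + 64 = 122

122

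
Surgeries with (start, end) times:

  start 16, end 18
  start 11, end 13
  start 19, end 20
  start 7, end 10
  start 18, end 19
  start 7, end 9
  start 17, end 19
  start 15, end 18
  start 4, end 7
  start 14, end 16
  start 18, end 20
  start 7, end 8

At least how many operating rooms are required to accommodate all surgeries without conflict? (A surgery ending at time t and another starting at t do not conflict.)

3

The answer is the maximum number of intervals overlapping at any instant.
Events (time:±→running): 4:+→1 7:-→0 7:+→1 7:+→2 7:+→3 … peak 3.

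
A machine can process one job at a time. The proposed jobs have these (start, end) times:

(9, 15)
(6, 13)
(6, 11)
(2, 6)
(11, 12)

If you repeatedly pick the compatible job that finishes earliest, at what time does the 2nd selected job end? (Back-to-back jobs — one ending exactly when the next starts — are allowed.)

11

Order by finish time; keep every interval that doesn't clash with the previous kept one.
By end time: (2,6), (6,11), (11,12), (6,13), (9,15).
Pick (2,6); next start ≥ 6 → (6,11); next start ≥ 11 → (11,12).
Selected: (2,6) (6,11) (11,12)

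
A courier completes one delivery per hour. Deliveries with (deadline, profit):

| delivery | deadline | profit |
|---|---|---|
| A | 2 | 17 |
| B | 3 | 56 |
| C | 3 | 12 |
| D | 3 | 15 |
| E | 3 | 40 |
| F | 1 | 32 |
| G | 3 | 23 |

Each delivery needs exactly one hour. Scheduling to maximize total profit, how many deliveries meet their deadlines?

3

Sort by profit descending; place each in the latest free slot ≤ its deadline.
Profit order: B=56 E=40 F=32 G=23 A=17 D=15 C=12
Assign: B→slot 3, E→slot 2, F→slot 1, G skipped, A skipped, D skipped, C skipped.
Slots: [1:F] [2:E] [3:B]
3 of 7 scheduled.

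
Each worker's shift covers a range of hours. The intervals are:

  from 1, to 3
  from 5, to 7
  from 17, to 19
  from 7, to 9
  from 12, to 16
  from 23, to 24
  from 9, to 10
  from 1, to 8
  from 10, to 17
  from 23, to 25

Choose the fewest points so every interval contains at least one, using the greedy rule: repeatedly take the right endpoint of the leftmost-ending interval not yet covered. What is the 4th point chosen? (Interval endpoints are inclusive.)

16

Process intervals by earliest right end; each time one isn't hit yet, stab at its right endpoint.
Sorted: [1,3] [5,7] [1,8] [7,9] [9,10] [12,16] [10,17] [17,19] [23,24] [23,25]
{[1,3]} hit by 3; {[5,7],[1,8],[7,9]} hit by 7; {[9,10]} hit by 10; {[12,16],[10,17]} hit by 16; {[17,19]} hit by 19; {[23,24],[23,25]} hit by 24.
Points: 3, 7, 10, 16, 19, 24 (6 total).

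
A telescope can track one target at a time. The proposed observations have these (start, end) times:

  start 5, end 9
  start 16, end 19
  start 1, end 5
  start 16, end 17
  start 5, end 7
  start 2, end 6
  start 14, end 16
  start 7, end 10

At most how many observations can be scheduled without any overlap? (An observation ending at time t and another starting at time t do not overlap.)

Greedy by earliest finish: after sorting by end time, pick each interval compatible with the last pick.
By end time: (1,5), (2,6), (5,7), (5,9), (7,10), (14,16), (16,17), (16,19).
Pick (1,5); next start ≥ 5 → (5,7); next start ≥ 7 → (7,10); next start ≥ 10 → (14,16); next start ≥ 16 → (16,17).
Selected 5 observations.

5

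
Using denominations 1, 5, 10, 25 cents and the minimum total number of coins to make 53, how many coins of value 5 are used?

0

53 = 2×25 + 3×1
Count of 5: 0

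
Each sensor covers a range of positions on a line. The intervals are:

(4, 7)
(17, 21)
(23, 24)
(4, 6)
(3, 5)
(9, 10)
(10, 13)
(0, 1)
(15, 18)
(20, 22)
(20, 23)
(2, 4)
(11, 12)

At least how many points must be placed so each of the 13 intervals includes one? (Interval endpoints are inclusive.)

7

Process intervals by earliest right end; each time one isn't hit yet, stab at its right endpoint.
By right end: [0,1]  [2,4]  [3,5]  [4,6]  [4,7]  [9,10]  [11,12]  [10,13]  [15,18]  [17,21]  [20,22]  [20,23]  [23,24]
[0,1] uncovered → point at 1; [2,4] uncovered → point at 4; [9,10] uncovered → point at 10; [11,12] uncovered → point at 12; [15,18] uncovered → point at 18; [20,22] uncovered → point at 22; [23,24] uncovered → point at 24.
Points: 1, 4, 10, 12, 18, 22, 24 (7 total).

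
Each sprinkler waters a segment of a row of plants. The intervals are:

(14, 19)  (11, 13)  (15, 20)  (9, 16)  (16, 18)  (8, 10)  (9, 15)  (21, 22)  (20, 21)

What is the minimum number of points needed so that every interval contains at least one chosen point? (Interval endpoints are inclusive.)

4

Process intervals by earliest right end; each time one isn't hit yet, stab at its right endpoint.
Sorted: [8,10] [11,13] [9,15] [9,16] [16,18] [14,19] [15,20] [20,21] [21,22]
{[8,10]} hit by 10; {[11,13],[9,15],[9,16]} hit by 13; {[16,18],[14,19],[15,20]} hit by 18; {[20,21],[21,22]} hit by 21.
Points: 10, 13, 18, 21 (4 total).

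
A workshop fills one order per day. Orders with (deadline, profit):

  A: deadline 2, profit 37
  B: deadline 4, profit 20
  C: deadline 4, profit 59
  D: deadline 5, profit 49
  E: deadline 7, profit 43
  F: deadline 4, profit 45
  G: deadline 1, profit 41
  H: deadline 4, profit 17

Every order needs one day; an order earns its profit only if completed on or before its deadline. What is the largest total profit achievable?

Take jobs in profit order; each goes to the latest open slot no later than its deadline.
Profit order: C=59 D=49 F=45 E=43 G=41 A=37 B=20 H=17
Assign: C→slot 4, D→slot 5, F→slot 3, E→slot 7, G→slot 1, A→slot 2, B skipped, H skipped.
Slots: [1:G] [2:A] [3:F] [4:C] [5:D] [7:E]
Profit = 41 + 37 + 45 + 59 + 49 + 43 = 274

274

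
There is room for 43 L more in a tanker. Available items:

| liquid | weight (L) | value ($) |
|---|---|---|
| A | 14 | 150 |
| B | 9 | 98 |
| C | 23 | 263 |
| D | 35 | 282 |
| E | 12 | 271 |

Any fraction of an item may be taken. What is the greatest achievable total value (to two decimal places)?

Greedy by value/weight ratio, highest first.
Order: E (271/12=22.58) > C (263/23=11.43) > B (98/9=10.89) > A (150/14=10.71) > D (282/35=8.06)
Fill: take E (12 @ 271) → take C (23 @ 263) → take 8/9 of B → 87.11; 43/43 used.
Total value = 621.11

621.11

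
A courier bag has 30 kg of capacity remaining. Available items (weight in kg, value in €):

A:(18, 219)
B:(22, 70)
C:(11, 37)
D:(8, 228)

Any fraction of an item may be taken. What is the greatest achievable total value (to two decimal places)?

Order: D (228/8=28.50) > A (219/18=12.17) > C (37/11=3.36) > B (70/22=3.18)
Fill: take D (8 @ 228) → take A (18 @ 219) → take 4/11 of C → 13.45; 30/30 used.
Total value = 460.45

460.45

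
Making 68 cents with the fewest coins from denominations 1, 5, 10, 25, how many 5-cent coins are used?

68 = 2×25 + 1×10 + 1×5 + 3×1
Count of 5: 1

1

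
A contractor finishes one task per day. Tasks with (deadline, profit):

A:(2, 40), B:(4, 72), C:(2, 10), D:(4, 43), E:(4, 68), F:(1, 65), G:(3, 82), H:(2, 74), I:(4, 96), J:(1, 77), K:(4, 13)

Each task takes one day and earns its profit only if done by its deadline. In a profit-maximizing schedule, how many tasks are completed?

Sort by profit descending; place each in the latest free slot ≤ its deadline.
Profit order: I=96 G=82 J=77 H=74 B=72 E=68 F=65 D=43 A=40 K=13 C=10
Assign: I→slot 4, G→slot 3, J→slot 1, H→slot 2, B skipped, E skipped, F skipped, D skipped, A skipped, K skipped, C skipped.
Slots: [1:J] [2:H] [3:G] [4:I]
4 of 11 scheduled.

4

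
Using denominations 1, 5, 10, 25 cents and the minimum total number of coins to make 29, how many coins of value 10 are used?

0

29 = 1×25 + 4×1
Count of 10: 0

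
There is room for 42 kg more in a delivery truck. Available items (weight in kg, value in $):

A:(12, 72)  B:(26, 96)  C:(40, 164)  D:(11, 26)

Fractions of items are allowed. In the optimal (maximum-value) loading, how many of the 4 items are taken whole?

Greedy by value/weight ratio, highest first.
Order: A (72/12=6.00) > C (164/40=4.10) > B (96/26=3.69) > D (26/11=2.36)
Fill: take A (12 @ 72) → take 30/40 of C → 123.00; 42/42 used.
1 item(s) taken whole; one partial (take 30/40 of C).

1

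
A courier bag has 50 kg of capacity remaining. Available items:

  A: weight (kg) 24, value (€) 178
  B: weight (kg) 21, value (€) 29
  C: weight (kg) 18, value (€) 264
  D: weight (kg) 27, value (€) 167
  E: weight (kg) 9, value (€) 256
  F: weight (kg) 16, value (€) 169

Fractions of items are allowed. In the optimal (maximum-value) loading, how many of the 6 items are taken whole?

Sort by value per unit weight and fill in that order.
Ratios (sorted): E 28.44, C 14.67, F 10.56, A 7.42, D 6.19, B 1.38
take E (9 @ 256); take C (18 @ 264); take F (16 @ 169); take 7/24 of A → 51.92. Capacity used 50/50.
3 item(s) taken whole; one partial (take 7/24 of A).

3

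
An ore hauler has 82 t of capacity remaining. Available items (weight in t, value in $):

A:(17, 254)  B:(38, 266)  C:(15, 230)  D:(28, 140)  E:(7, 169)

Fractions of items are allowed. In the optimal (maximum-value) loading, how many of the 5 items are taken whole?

4

Sort by value per unit weight and fill in that order.
Ratios (sorted): E 24.14, C 15.33, A 14.94, B 7.00, D 5.00
take E (7 @ 169); take C (15 @ 230); take A (17 @ 254); take B (38 @ 266); take 5/28 of D → 25.00. Capacity used 82/82.
4 item(s) taken whole; one partial (take 5/28 of D).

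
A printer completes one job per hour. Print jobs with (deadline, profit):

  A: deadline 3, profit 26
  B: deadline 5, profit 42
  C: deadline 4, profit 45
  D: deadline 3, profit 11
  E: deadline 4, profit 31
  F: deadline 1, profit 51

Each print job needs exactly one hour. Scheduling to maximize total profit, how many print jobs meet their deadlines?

Sort by profit descending; place each in the latest free slot ≤ its deadline.
By profit: F(d1,51), C(d4,45), B(d5,42), E(d4,31), A(d3,26), D(d3,11)
F→slot 1; C→slot 4; B→slot 5; E→slot 3; A→slot 2; D skipped.
5 of 6 scheduled.

5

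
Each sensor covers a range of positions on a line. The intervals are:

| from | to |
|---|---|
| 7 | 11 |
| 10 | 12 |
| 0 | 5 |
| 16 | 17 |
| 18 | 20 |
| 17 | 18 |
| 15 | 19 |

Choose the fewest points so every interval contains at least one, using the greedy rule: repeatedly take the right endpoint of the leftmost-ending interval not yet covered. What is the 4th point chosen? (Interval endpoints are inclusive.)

Sorted: [0,5] [7,11] [10,12] [16,17] [17,18] [15,19] [18,20]
{[0,5]} hit by 5; {[7,11],[10,12]} hit by 11; {[16,17],[17,18],[15,19]} hit by 17; {[18,20]} hit by 20.
Points: 5, 11, 17, 20 (4 total).

20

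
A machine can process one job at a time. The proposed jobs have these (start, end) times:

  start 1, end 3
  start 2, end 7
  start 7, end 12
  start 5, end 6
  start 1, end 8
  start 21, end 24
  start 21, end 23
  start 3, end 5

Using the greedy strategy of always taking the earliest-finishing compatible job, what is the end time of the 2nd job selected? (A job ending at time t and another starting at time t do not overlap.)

By end time: (1,3), (3,5), (5,6), (2,7), (1,8), (7,12), (21,23), (21,24).
Pick (1,3); next start ≥ 3 → (3,5); next start ≥ 5 → (5,6); next start ≥ 6 → (7,12); next start ≥ 12 → (21,23).
Selected: (1,3) (3,5) (5,6) (7,12) (21,23)

5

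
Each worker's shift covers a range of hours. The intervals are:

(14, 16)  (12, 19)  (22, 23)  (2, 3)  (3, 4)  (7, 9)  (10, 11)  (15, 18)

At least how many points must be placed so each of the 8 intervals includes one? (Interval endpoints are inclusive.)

Process intervals by earliest right end; each time one isn't hit yet, stab at its right endpoint.
By right end: [2,3]  [3,4]  [7,9]  [10,11]  [14,16]  [15,18]  [12,19]  [22,23]
[2,3] uncovered → point at 3; [7,9] uncovered → point at 9; [10,11] uncovered → point at 11; [14,16] uncovered → point at 16; [22,23] uncovered → point at 23.
Points: 3, 9, 11, 16, 23 (5 total).

5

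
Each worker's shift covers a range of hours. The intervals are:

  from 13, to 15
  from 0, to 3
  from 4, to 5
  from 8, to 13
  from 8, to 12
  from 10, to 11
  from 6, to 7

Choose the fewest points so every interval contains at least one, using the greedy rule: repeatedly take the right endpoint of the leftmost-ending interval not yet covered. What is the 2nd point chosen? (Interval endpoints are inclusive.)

5

Sort by right endpoint; whenever an interval is uncovered, place a point at its right end.
By right end: [0,3]  [4,5]  [6,7]  [10,11]  [8,12]  [8,13]  [13,15]
[0,3] uncovered → point at 3; [4,5] uncovered → point at 5; [6,7] uncovered → point at 7; [10,11] uncovered → point at 11; [13,15] uncovered → point at 15.
Points: 3, 5, 7, 11, 15 (5 total).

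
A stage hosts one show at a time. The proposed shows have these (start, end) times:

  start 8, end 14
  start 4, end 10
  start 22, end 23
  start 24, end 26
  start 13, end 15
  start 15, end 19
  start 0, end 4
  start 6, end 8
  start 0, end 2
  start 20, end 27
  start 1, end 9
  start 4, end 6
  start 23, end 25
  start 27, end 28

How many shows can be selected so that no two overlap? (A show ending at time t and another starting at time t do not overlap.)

8

Order by finish time; keep every interval that doesn't clash with the previous kept one.
By end time: (0,2), (0,4), (4,6), (6,8), (1,9), (4,10), (8,14), (13,15), (15,19), (22,23), (23,25), (24,26), (20,27), (27,28).
Pick (0,2); next start ≥ 2 → (4,6); next start ≥ 6 → (6,8); next start ≥ 8 → (8,14); next start ≥ 14 → (15,19); next start ≥ 19 → (22,23); next start ≥ 23 → (23,25); next start ≥ 25 → (27,28).
Selected 8 shows.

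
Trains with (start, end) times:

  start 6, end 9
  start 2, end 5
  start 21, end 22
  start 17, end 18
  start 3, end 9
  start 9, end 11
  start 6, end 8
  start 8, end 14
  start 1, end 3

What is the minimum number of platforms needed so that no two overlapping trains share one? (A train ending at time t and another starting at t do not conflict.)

3

Events (time:±→running): 1:+→1 2:+→2 3:-→1 3:+→2 5:-→1 6:+→2 6:+→3 … peak 3.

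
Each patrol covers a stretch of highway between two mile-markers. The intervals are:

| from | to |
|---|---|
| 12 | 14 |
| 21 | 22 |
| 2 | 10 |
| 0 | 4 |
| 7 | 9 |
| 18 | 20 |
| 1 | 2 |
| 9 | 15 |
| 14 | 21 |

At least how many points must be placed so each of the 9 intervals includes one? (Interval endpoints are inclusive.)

5

Process intervals by earliest right end; each time one isn't hit yet, stab at its right endpoint.
Sorted: [1,2] [0,4] [7,9] [2,10] [12,14] [9,15] [18,20] [14,21] [21,22]
{[1,2],[0,4]} hit by 2; {[7,9],[2,10]} hit by 9; {[12,14],[9,15]} hit by 14; {[18,20],[14,21]} hit by 20; {[21,22]} hit by 22.
Points: 2, 9, 14, 20, 22 (5 total).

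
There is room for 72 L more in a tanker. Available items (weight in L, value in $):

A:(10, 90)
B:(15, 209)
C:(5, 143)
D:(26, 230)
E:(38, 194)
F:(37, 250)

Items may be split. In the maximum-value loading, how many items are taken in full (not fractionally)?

Ratios (sorted): C 28.60, B 13.93, A 9.00, D 8.85, F 6.76, E 5.11
take C (5 @ 143); take B (15 @ 209); take A (10 @ 90); take D (26 @ 230); take 16/37 of F → 108.11. Capacity used 72/72.
4 item(s) taken whole; one partial (take 16/37 of F).

4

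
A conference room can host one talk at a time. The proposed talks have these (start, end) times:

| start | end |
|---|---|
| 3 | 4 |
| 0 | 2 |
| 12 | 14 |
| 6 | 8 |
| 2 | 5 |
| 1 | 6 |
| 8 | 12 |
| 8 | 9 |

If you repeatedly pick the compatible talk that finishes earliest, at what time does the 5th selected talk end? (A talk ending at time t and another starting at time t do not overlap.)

Order by finish time; keep every interval that doesn't clash with the previous kept one.
Sorted by end: (0,2)  (3,4)  (2,5)  (1,6)  (6,8)  (8,9)  (8,12)  (12,14)
take (0,2); take (3,4); skip (1,6); take (6,8); take (8,9); take (12,14).
Selected: (0,2) (3,4) (6,8) (8,9) (12,14)

14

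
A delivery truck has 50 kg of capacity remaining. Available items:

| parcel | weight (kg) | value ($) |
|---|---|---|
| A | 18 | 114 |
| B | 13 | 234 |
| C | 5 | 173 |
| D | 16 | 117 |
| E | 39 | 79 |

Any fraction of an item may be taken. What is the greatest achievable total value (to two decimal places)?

625.33

Ratios (sorted): C 34.60, B 18.00, D 7.31, A 6.33, E 2.03
take C (5 @ 173); take B (13 @ 234); take D (16 @ 117); take 16/18 of A → 101.33. Capacity used 50/50.
Total value = 625.33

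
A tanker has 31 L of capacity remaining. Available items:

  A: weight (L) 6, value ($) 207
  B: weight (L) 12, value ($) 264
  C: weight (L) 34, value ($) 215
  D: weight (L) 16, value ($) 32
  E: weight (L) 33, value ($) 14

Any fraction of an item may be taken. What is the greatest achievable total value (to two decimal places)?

Sort by value per unit weight and fill in that order.
Ratios (sorted): A 34.50, B 22.00, C 6.32, D 2.00, E 0.42
take A (6 @ 207); take B (12 @ 264); take 13/34 of C → 82.21. Capacity used 31/31.
Total value = 553.21

553.21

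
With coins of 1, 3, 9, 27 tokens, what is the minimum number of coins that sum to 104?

8

104 − 3×27→23 − 2×9→5 − 1×3→2 − 2×1→0
Total coins = 3 + 2 + 1 + 2 = 8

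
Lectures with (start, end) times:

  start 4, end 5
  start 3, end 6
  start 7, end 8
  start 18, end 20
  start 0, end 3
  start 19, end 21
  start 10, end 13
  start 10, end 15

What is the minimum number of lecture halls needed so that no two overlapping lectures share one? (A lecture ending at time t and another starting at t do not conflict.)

The answer is the maximum number of intervals overlapping at any instant.
Events (time:±→running): 0:+→1 3:-→0 3:+→1 4:+→2 … peak 2.

2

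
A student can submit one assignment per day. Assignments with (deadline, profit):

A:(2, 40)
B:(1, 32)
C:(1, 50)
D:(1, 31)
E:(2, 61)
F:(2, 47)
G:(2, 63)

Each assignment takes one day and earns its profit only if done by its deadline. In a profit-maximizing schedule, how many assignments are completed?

Sort by profit descending; place each in the latest free slot ≤ its deadline.
Profit order: G=63 E=61 C=50 F=47 A=40 B=32 D=31
Assign: G→slot 2, E→slot 1, C skipped, F skipped, A skipped, B skipped, D skipped.
Slots: [1:E] [2:G]
2 of 7 scheduled.

2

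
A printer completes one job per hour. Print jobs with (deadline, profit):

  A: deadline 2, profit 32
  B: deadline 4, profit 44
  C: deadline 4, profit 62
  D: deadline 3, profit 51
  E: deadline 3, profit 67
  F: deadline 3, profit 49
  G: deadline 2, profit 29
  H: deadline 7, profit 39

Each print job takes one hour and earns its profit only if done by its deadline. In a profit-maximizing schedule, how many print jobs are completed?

5

Profit order: E=67 C=62 D=51 F=49 B=44 H=39 A=32 G=29
Assign: E→slot 3, C→slot 4, D→slot 2, F→slot 1, B skipped, H→slot 7, A skipped, G skipped.
Slots: [1:F] [2:D] [3:E] [4:C] [7:H]
5 of 8 scheduled.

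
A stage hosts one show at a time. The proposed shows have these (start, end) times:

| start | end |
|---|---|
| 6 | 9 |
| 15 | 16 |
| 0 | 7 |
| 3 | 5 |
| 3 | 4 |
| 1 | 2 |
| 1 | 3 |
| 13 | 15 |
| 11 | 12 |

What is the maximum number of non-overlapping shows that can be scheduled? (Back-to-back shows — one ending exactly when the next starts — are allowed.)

Order by finish time; keep every interval that doesn't clash with the previous kept one.
Sorted by end: (1,2)  (1,3)  (3,4)  (3,5)  (0,7)  (6,9)  (11,12)  (13,15)  (15,16)
take (1,2); skip (1,3); take (3,4); skip (0,7); take (6,9); take (11,12); take (13,15); take (15,16).
Selected 6 shows.

6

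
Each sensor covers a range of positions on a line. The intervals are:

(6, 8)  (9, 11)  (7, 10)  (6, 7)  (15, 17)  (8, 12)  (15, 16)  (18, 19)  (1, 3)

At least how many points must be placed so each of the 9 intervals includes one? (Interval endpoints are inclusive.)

5

Process intervals by earliest right end; each time one isn't hit yet, stab at its right endpoint.
By right end: [1,3]  [6,7]  [6,8]  [7,10]  [9,11]  [8,12]  [15,16]  [15,17]  [18,19]
[1,3] uncovered → point at 3; [6,7] uncovered → point at 7; [9,11] uncovered → point at 11; [15,16] uncovered → point at 16; [18,19] uncovered → point at 19.
Points: 3, 7, 11, 16, 19 (5 total).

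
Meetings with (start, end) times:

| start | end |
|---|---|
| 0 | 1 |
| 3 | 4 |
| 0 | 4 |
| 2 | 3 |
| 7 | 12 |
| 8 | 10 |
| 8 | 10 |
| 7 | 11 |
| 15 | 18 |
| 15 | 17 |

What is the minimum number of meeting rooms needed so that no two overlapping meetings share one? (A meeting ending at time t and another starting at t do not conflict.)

4

The answer is the maximum number of intervals overlapping at any instant.
starts: [0, 0, 2, 3, 7, 7, 8, 8, 15, 15]
ends:   [1, 3, 4, 4, 10, 10, 11, 12, 17, 18]
s0→1 s0→2 e1→1 s2→2 e3→1 s3→2 e4→1 e4→0 s7→1 s7→2 s8→3 s8→4  — peak 4.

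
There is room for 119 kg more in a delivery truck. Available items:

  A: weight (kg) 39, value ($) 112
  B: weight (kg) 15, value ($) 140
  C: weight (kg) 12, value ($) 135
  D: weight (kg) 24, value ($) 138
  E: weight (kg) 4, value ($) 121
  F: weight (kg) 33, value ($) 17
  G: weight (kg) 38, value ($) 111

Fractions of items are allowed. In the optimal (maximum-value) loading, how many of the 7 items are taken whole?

Greedy by value/weight ratio, highest first.
Ratios (sorted): E 30.25, C 11.25, B 9.33, D 5.75, G 2.92, A 2.87, F 0.52
take E (4 @ 121); take C (12 @ 135); take B (15 @ 140); take D (24 @ 138); take G (38 @ 111); take 26/39 of A → 74.67. Capacity used 119/119.
5 item(s) taken whole; one partial (take 26/39 of A).

5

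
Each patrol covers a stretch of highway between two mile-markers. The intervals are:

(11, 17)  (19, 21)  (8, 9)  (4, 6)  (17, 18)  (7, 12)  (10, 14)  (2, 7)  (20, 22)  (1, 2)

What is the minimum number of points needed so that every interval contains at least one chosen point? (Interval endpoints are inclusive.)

Sorted: [1,2] [4,6] [2,7] [8,9] [7,12] [10,14] [11,17] [17,18] [19,21] [20,22]
{[1,2]} hit by 2; {[4,6],[2,7]} hit by 6; {[8,9],[7,12]} hit by 9; {[10,14],[11,17]} hit by 14; {[17,18]} hit by 18; {[19,21],[20,22]} hit by 21.
Points: 2, 6, 9, 14, 18, 21 (6 total).

6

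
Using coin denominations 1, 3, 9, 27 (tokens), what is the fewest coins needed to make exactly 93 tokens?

5

Use the largest denomination that fits, subtract, and repeat.
93 = 3×27 + 1×9 + 1×3
Total coins = 3 + 1 + 1 = 5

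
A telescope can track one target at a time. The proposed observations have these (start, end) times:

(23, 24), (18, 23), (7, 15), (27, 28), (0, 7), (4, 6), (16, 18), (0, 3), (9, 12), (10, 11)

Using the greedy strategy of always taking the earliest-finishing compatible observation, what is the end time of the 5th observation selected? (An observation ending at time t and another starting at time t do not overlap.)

Sorted by end: (0,3)  (4,6)  (0,7)  (10,11)  (9,12)  (7,15)  (16,18)  (18,23)  (23,24)  (27,28)
take (0,3); take (4,6); take (10,11); skip (7,15); take (16,18); take (18,23); take (23,24); take (27,28).
Selected: (0,3) (4,6) (10,11) (16,18) (18,23) (23,24) (27,28)

23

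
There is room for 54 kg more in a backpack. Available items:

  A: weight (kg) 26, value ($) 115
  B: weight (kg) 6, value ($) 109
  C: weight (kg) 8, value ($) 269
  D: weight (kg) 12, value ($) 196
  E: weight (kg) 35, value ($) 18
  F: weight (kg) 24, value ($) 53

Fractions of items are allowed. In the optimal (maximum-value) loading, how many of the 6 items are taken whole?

Greedy by value/weight ratio, highest first.
Order: C (269/8=33.62) > B (109/6=18.17) > D (196/12=16.33) > A (115/26=4.42) > F (53/24=2.21) > E (18/35=0.51)
Fill: take C (8 @ 269) → take B (6 @ 109) → take D (12 @ 196) → take A (26 @ 115) → take 2/24 of F → 4.42; 54/54 used.
4 item(s) taken whole; one partial (take 2/24 of F).

4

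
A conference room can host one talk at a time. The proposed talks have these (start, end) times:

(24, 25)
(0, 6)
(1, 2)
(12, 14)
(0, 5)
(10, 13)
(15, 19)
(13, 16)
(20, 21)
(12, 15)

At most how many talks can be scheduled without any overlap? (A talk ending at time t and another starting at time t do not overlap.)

5

By end time: (1,2), (0,5), (0,6), (10,13), (12,14), (12,15), (13,16), (15,19), (20,21), (24,25).
Pick (1,2); next start ≥ 2 → (10,13); next start ≥ 13 → (13,16); next start ≥ 16 → (20,21); next start ≥ 21 → (24,25).
Selected 5 talks.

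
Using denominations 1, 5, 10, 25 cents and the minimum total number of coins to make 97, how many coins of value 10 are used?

2

Use the largest denomination that fits, subtract, and repeat.
97 = 3×25 + 2×10 + 2×1
Count of 10: 2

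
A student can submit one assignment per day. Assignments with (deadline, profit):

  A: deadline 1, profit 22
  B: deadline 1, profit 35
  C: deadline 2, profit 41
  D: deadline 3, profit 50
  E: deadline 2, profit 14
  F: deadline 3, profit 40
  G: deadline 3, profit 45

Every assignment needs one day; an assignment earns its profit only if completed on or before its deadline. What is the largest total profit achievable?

136

Profit order: D=50 G=45 C=41 F=40 B=35 A=22 E=14
Assign: D→slot 3, G→slot 2, C→slot 1, F skipped, B skipped, A skipped, E skipped.
Slots: [1:C] [2:G] [3:D]
Profit = 41 + 45 + 50 = 136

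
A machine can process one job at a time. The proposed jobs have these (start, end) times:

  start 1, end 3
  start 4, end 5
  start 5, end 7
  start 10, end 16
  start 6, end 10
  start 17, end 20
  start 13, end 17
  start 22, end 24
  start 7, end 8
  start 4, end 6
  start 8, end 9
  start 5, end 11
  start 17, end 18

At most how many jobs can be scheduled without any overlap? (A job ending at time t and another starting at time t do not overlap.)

8

By end time: (1,3), (4,5), (4,6), (5,7), (7,8), (8,9), (6,10), (5,11), (10,16), (13,17), (17,18), (17,20), (22,24).
Pick (1,3); next start ≥ 3 → (4,5); next start ≥ 5 → (5,7); next start ≥ 7 → (7,8); next start ≥ 8 → (8,9); next start ≥ 9 → (10,16); next start ≥ 16 → (17,18); next start ≥ 18 → (22,24).
Selected 8 jobs.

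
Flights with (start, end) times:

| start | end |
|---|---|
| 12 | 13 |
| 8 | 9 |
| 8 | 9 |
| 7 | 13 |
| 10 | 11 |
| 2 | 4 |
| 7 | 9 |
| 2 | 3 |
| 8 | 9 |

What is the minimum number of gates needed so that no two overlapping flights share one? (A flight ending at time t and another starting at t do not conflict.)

The answer is the maximum number of intervals overlapping at any instant.
starts: [2, 2, 7, 7, 8, 8, 8, 10, 12]
ends:   [3, 4, 9, 9, 9, 9, 11, 13, 13]
s2→1 s2→2 e3→1 e4→0 s7→1 s7→2 s8→3 s8→4 s8→5  — peak 5.

5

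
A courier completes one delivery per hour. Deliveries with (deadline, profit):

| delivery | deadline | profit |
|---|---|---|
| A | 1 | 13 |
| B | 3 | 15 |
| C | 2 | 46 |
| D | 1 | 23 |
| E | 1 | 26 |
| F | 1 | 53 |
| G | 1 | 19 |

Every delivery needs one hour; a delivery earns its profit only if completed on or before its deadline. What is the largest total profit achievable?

By profit: F(d1,53), C(d2,46), E(d1,26), D(d1,23), G(d1,19), B(d3,15), A(d1,13)
F→slot 1; C→slot 2; E skipped; D skipped; G skipped; B→slot 3; A skipped.
Profit = 53 + 46 + 15 = 114

114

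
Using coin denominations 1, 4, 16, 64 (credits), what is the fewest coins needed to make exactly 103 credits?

103 − 1×64→39 − 2×16→7 − 1×4→3 − 3×1→0
Total coins = 1 + 2 + 1 + 3 = 7

7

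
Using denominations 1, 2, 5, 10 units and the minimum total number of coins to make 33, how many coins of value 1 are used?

33 − 3×10→3 − 1×2→1 − 1×1→0
Count of 1: 1

1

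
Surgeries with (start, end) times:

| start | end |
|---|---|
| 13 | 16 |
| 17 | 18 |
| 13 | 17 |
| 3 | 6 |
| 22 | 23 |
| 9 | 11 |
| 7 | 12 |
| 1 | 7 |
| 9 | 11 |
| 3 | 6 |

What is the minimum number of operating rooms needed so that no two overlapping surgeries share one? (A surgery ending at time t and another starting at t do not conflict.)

3

The answer is the maximum number of intervals overlapping at any instant.
starts: [1, 3, 3, 7, 9, 9, 13, 13, 17, 22]
ends:   [6, 6, 7, 11, 11, 12, 16, 17, 18, 23]
s1→1 s3→2 s3→3  — peak 3.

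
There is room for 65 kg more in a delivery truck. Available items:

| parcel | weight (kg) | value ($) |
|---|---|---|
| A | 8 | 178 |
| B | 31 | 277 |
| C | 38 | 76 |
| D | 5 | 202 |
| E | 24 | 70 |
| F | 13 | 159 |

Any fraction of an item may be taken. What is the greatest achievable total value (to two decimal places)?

Sort by value per unit weight and fill in that order.
Ratios (sorted): D 40.40, A 22.25, F 12.23, B 8.94, E 2.92, C 2.00
take D (5 @ 202); take A (8 @ 178); take F (13 @ 159); take B (31 @ 277); take 8/24 of E → 23.33. Capacity used 65/65.
Total value = 839.33

839.33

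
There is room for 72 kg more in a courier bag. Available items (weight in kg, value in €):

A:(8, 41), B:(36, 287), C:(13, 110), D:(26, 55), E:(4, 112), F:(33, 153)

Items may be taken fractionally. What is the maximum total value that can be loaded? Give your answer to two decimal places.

Greedy by value/weight ratio, highest first.
Order: E (112/4=28.00) > C (110/13=8.46) > B (287/36=7.97) > A (41/8=5.12) > F (153/33=4.64) > D (55/26=2.12)
Fill: take E (4 @ 112) → take C (13 @ 110) → take B (36 @ 287) → take A (8 @ 41) → take 11/33 of F → 51.00; 72/72 used.
Total value = 601.00

601.00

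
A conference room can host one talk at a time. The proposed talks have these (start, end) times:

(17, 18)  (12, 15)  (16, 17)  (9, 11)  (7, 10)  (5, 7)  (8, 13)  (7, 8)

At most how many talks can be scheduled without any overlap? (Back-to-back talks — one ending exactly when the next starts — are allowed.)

Greedy by earliest finish: after sorting by end time, pick each interval compatible with the last pick.
Sorted by end: (5,7)  (7,8)  (7,10)  (9,11)  (8,13)  (12,15)  (16,17)  (17,18)
take (5,7); take (7,8); take (9,11); skip (8,13); take (12,15); take (16,17); take (17,18).
Selected 6 talks.

6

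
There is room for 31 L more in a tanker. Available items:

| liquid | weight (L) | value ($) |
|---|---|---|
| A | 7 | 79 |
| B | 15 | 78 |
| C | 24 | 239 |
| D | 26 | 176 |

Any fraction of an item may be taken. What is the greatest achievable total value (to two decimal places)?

Ratios (sorted): A 11.29, C 9.96, D 6.77, B 5.20
take A (7 @ 79); take C (24 @ 239). Capacity used 31/31.
Total value = 318.00

318.00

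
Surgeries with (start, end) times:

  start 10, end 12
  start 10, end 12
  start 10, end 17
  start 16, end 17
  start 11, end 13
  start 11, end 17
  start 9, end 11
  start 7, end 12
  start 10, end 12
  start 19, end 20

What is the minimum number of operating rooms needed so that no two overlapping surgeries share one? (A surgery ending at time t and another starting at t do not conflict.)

7

The answer is the maximum number of intervals overlapping at any instant.
Events (time:±→running): 7:+→1 9:+→2 10:+→3 10:+→4 10:+→5 10:+→6 11:-→5 11:+→6 11:+→7 … peak 7.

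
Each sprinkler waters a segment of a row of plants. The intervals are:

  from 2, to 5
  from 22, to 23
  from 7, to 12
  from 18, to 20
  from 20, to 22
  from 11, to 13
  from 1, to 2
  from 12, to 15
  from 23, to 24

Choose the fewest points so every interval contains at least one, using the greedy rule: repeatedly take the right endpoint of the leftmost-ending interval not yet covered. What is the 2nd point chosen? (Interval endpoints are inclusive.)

Sorted: [1,2] [2,5] [7,12] [11,13] [12,15] [18,20] [20,22] [22,23] [23,24]
{[1,2],[2,5]} hit by 2; {[7,12],[11,13],[12,15]} hit by 12; {[18,20],[20,22]} hit by 20; {[22,23],[23,24]} hit by 23.
Points: 2, 12, 20, 23 (4 total).

12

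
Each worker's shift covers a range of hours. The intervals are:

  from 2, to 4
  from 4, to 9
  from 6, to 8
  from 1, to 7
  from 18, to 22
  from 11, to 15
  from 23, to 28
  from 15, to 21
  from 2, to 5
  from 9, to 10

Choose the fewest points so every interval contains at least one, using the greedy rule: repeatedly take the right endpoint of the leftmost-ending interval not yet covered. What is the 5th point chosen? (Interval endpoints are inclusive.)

22

By right end: [2,4]  [2,5]  [1,7]  [6,8]  [4,9]  [9,10]  [11,15]  [15,21]  [18,22]  [23,28]
[2,4] uncovered → point at 4; [6,8] uncovered → point at 8; [9,10] uncovered → point at 10; [11,15] uncovered → point at 15; [18,22] uncovered → point at 22; [23,28] uncovered → point at 28.
Points: 4, 8, 10, 15, 22, 28 (6 total).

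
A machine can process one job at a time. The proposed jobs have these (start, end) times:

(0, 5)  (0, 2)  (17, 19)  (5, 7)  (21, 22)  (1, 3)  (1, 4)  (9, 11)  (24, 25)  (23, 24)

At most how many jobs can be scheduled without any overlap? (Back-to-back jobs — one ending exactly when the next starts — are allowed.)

Order by finish time; keep every interval that doesn't clash with the previous kept one.
Sorted by end: (0,2)  (1,3)  (1,4)  (0,5)  (5,7)  (9,11)  (17,19)  (21,22)  (23,24)  (24,25)
take (0,2); skip (1,3); skip (1,4); take (5,7); take (9,11); take (17,19); take (21,22); take (23,24); take (24,25).
Selected 7 jobs.

7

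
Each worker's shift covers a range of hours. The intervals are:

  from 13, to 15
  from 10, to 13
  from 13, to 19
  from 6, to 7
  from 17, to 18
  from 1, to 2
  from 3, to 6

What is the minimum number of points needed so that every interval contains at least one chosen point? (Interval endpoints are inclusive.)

Sort by right endpoint; whenever an interval is uncovered, place a point at its right end.
Sorted: [1,2] [3,6] [6,7] [10,13] [13,15] [17,18] [13,19]
{[1,2]} hit by 2; {[3,6],[6,7]} hit by 6; {[10,13],[13,15]} hit by 13; {[17,18],[13,19]} hit by 18.
Points: 2, 6, 13, 18 (4 total).

4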